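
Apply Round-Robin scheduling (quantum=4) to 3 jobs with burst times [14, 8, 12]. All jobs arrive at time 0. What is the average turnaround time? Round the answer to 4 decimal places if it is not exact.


Time quantum = 4
Execution trace:
  J1 runs 4 units, time = 4
  J2 runs 4 units, time = 8
  J3 runs 4 units, time = 12
  J1 runs 4 units, time = 16
  J2 runs 4 units, time = 20
  J3 runs 4 units, time = 24
  J1 runs 4 units, time = 28
  J3 runs 4 units, time = 32
  J1 runs 2 units, time = 34
Finish times: [34, 20, 32]
Average turnaround = 86/3 = 28.6667

28.6667


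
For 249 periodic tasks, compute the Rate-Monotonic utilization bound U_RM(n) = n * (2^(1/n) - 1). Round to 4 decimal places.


Compute 2^(1/249) = 1.0027876018
Subtract 1: 1.0027876018 - 1 = 0.0027876018
Multiply by n: 249 * 0.0027876018 = 0.6941128482
Round to 4 dp: 0.6941

0.6941


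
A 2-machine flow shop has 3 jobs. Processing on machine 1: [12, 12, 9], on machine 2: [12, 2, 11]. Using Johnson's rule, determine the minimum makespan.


Apply Johnson's rule:
  Group 1 (a <= b): [(3, 9, 11), (1, 12, 12)]
  Group 2 (a > b): [(2, 12, 2)]
Optimal job order: [3, 1, 2]
Schedule:
  Job 3: M1 done at 9, M2 done at 20
  Job 1: M1 done at 21, M2 done at 33
  Job 2: M1 done at 33, M2 done at 35
Makespan = 35

35


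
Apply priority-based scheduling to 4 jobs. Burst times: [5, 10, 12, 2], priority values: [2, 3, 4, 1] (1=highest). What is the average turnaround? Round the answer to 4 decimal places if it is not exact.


Sort by priority (ascending = highest first):
Order: [(1, 2), (2, 5), (3, 10), (4, 12)]
Completion times:
  Priority 1, burst=2, C=2
  Priority 2, burst=5, C=7
  Priority 3, burst=10, C=17
  Priority 4, burst=12, C=29
Average turnaround = 55/4 = 13.75

13.75


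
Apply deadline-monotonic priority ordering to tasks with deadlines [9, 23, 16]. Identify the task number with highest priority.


Sort tasks by relative deadline (ascending):
  Task 1: deadline = 9
  Task 3: deadline = 16
  Task 2: deadline = 23
Priority order (highest first): [1, 3, 2]
Highest priority task = 1

1


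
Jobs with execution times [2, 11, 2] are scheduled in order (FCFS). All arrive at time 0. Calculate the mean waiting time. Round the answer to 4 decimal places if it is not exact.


FCFS order (as given): [2, 11, 2]
Waiting times:
  Job 1: wait = 0
  Job 2: wait = 2
  Job 3: wait = 13
Sum of waiting times = 15
Average waiting time = 15/3 = 5.0

5.0


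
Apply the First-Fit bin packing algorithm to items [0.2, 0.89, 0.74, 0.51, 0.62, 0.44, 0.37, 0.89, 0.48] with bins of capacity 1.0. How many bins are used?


Place items sequentially using First-Fit:
  Item 0.2 -> new Bin 1
  Item 0.89 -> new Bin 2
  Item 0.74 -> Bin 1 (now 0.94)
  Item 0.51 -> new Bin 3
  Item 0.62 -> new Bin 4
  Item 0.44 -> Bin 3 (now 0.95)
  Item 0.37 -> Bin 4 (now 0.99)
  Item 0.89 -> new Bin 5
  Item 0.48 -> new Bin 6
Total bins used = 6

6


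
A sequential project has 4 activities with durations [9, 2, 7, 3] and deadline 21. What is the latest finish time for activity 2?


LF(activity 2) = deadline - sum of successor durations
Successors: activities 3 through 4 with durations [7, 3]
Sum of successor durations = 10
LF = 21 - 10 = 11

11


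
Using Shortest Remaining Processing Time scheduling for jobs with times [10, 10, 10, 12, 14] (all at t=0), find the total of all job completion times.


Since all jobs arrive at t=0, SRPT equals SPT ordering.
SPT order: [10, 10, 10, 12, 14]
Completion times:
  Job 1: p=10, C=10
  Job 2: p=10, C=20
  Job 3: p=10, C=30
  Job 4: p=12, C=42
  Job 5: p=14, C=56
Total completion time = 10 + 20 + 30 + 42 + 56 = 158

158


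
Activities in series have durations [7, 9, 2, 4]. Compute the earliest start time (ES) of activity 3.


Activity 3 starts after activities 1 through 2 complete.
Predecessor durations: [7, 9]
ES = 7 + 9 = 16

16


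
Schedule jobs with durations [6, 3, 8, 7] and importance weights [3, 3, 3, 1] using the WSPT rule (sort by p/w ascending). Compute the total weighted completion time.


Compute p/w ratios and sort ascending (WSPT): [(3, 3), (6, 3), (8, 3), (7, 1)]
Compute weighted completion times:
  Job (p=3,w=3): C=3, w*C=3*3=9
  Job (p=6,w=3): C=9, w*C=3*9=27
  Job (p=8,w=3): C=17, w*C=3*17=51
  Job (p=7,w=1): C=24, w*C=1*24=24
Total weighted completion time = 111

111


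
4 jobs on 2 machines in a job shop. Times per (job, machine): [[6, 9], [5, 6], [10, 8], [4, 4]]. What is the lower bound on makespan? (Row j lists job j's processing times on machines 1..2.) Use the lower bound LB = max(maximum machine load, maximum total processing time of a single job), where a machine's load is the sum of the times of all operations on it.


Machine loads:
  Machine 1: 6 + 5 + 10 + 4 = 25
  Machine 2: 9 + 6 + 8 + 4 = 27
Max machine load = 27
Job totals:
  Job 1: 15
  Job 2: 11
  Job 3: 18
  Job 4: 8
Max job total = 18
Lower bound = max(27, 18) = 27

27


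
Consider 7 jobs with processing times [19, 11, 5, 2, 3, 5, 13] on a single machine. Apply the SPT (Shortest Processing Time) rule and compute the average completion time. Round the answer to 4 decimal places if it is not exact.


Sort jobs by processing time (SPT order): [2, 3, 5, 5, 11, 13, 19]
Compute completion times sequentially:
  Job 1: processing = 2, completes at 2
  Job 2: processing = 3, completes at 5
  Job 3: processing = 5, completes at 10
  Job 4: processing = 5, completes at 15
  Job 5: processing = 11, completes at 26
  Job 6: processing = 13, completes at 39
  Job 7: processing = 19, completes at 58
Sum of completion times = 155
Average completion time = 155/7 = 22.1429

22.1429


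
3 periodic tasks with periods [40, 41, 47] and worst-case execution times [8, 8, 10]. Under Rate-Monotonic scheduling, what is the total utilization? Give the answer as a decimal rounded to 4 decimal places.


Compute individual utilizations (exact fractions):
  Task 1: C/T = 8/40 = 1/5 (approx. 0.2)
  Task 2: C/T = 8/41 (approx. 0.1951)
  Task 3: C/T = 10/47 (approx. 0.2128)
Total utilization U = 1/5 + 8/41 + 10/47 = 5857/9635
Rounded to 4 decimal places: U = 0.6079
RM (Liu & Layland) bound for 3 tasks = 0.779763; compare with U = 5857/9635 (approx. 0.607888)
U <= bound, so schedulable by RM sufficient condition.

0.6079


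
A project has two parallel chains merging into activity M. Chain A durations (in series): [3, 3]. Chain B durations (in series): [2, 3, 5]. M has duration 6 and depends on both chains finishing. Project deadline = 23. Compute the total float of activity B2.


Forward pass: ES(B2) = sum of predecessors on chain B = 2
EF = ES + duration = 2 + 3 = 5
Backward pass: LF(M) = deadline = 23; LS(M) = 23 - 6 = 17
LF(B2) = LS(M) - sum(successors on chain B) = 17 - 5 = 12
LS = LF - duration = 12 - 3 = 9
Total float = LS - ES = 9 - 2 = 7

7


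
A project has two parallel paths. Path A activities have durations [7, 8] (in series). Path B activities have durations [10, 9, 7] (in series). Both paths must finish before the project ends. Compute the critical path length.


Path A total = 7 + 8 = 15
Path B total = 10 + 9 + 7 = 26
Critical path = longest path = max(15, 26) = 26

26


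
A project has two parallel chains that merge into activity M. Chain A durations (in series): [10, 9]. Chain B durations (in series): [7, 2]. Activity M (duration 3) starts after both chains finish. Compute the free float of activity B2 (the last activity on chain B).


ES(B2) = sum of predecessors on chain B = 7
EF(B2) = ES + duration = 7 + 2 = 9
Successor of B2 is M. ES(M) = max(sum(A), sum(B)) = max(19, 9) = 19
Free float = ES(successor) - EF(current) = 19 - 9 = 10

10


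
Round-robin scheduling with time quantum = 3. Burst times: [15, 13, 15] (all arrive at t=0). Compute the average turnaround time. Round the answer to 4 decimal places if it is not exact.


Time quantum = 3
Execution trace:
  J1 runs 3 units, time = 3
  J2 runs 3 units, time = 6
  J3 runs 3 units, time = 9
  J1 runs 3 units, time = 12
  J2 runs 3 units, time = 15
  J3 runs 3 units, time = 18
  J1 runs 3 units, time = 21
  J2 runs 3 units, time = 24
  J3 runs 3 units, time = 27
  J1 runs 3 units, time = 30
  J2 runs 3 units, time = 33
  J3 runs 3 units, time = 36
  J1 runs 3 units, time = 39
  J2 runs 1 units, time = 40
  J3 runs 3 units, time = 43
Finish times: [39, 40, 43]
Average turnaround = 122/3 = 40.6667

40.6667


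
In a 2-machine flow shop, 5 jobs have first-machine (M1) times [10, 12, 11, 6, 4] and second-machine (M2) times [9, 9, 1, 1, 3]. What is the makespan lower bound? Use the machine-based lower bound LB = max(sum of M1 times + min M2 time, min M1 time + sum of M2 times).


LB1 = sum(M1 times) + min(M2 times) = 43 + 1 = 44
LB2 = min(M1 times) + sum(M2 times) = 4 + 23 = 27
Lower bound = max(LB1, LB2) = max(44, 27) = 44

44


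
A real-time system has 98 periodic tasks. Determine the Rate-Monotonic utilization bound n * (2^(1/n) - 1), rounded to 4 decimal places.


Compute 2^(1/98) = 1.0070980027
Subtract 1: 1.0070980027 - 1 = 0.0070980027
Multiply by n: 98 * 0.0070980027 = 0.6956042646
Round to 4 dp: 0.6956

0.6956


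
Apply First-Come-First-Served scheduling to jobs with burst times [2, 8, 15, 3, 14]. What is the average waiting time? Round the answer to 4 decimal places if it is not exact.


FCFS order (as given): [2, 8, 15, 3, 14]
Waiting times:
  Job 1: wait = 0
  Job 2: wait = 2
  Job 3: wait = 10
  Job 4: wait = 25
  Job 5: wait = 28
Sum of waiting times = 65
Average waiting time = 65/5 = 13.0

13.0


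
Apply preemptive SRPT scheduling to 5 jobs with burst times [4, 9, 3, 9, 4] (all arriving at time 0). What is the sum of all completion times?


Since all jobs arrive at t=0, SRPT equals SPT ordering.
SPT order: [3, 4, 4, 9, 9]
Completion times:
  Job 1: p=3, C=3
  Job 2: p=4, C=7
  Job 3: p=4, C=11
  Job 4: p=9, C=20
  Job 5: p=9, C=29
Total completion time = 3 + 7 + 11 + 20 + 29 = 70

70


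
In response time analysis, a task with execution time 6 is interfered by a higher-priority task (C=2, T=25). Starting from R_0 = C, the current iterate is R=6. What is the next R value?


R_next = C + ceil(R_prev / T_hp) * C_hp
ceil(6 / 25) = ceil(0.24) = 1
Interference = 1 * 2 = 2
R_next = 6 + 2 = 8

8


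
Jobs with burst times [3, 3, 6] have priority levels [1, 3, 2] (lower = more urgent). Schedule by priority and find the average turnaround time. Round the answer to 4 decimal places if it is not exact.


Sort by priority (ascending = highest first):
Order: [(1, 3), (2, 6), (3, 3)]
Completion times:
  Priority 1, burst=3, C=3
  Priority 2, burst=6, C=9
  Priority 3, burst=3, C=12
Average turnaround = 24/3 = 8.0

8.0


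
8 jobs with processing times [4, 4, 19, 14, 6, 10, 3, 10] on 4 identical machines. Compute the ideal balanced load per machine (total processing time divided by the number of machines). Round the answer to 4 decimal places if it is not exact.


Total processing time = 4 + 4 + 19 + 14 + 6 + 10 + 3 + 10 = 70
Number of machines = 4
Ideal balanced load = 70 / 4 = 17.5

17.5


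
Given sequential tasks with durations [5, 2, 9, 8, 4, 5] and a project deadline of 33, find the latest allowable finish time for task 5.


LF(activity 5) = deadline - sum of successor durations
Successors: activities 6 through 6 with durations [5]
Sum of successor durations = 5
LF = 33 - 5 = 28

28


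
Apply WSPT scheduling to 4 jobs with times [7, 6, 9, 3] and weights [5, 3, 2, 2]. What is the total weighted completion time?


Compute p/w ratios and sort ascending (WSPT): [(7, 5), (3, 2), (6, 3), (9, 2)]
Compute weighted completion times:
  Job (p=7,w=5): C=7, w*C=5*7=35
  Job (p=3,w=2): C=10, w*C=2*10=20
  Job (p=6,w=3): C=16, w*C=3*16=48
  Job (p=9,w=2): C=25, w*C=2*25=50
Total weighted completion time = 153

153


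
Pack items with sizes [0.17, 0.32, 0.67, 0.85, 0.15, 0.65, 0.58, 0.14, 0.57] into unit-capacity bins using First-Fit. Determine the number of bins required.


Place items sequentially using First-Fit:
  Item 0.17 -> new Bin 1
  Item 0.32 -> Bin 1 (now 0.49)
  Item 0.67 -> new Bin 2
  Item 0.85 -> new Bin 3
  Item 0.15 -> Bin 1 (now 0.64)
  Item 0.65 -> new Bin 4
  Item 0.58 -> new Bin 5
  Item 0.14 -> Bin 1 (now 0.78)
  Item 0.57 -> new Bin 6
Total bins used = 6

6


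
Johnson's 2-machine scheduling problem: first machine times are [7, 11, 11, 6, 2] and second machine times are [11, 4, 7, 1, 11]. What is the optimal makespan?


Apply Johnson's rule:
  Group 1 (a <= b): [(5, 2, 11), (1, 7, 11)]
  Group 2 (a > b): [(3, 11, 7), (2, 11, 4), (4, 6, 1)]
Optimal job order: [5, 1, 3, 2, 4]
Schedule:
  Job 5: M1 done at 2, M2 done at 13
  Job 1: M1 done at 9, M2 done at 24
  Job 3: M1 done at 20, M2 done at 31
  Job 2: M1 done at 31, M2 done at 35
  Job 4: M1 done at 37, M2 done at 38
Makespan = 38

38


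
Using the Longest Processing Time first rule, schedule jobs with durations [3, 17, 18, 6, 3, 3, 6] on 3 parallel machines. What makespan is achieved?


Sort jobs in decreasing order (LPT): [18, 17, 6, 6, 3, 3, 3]
Assign each job to the least loaded machine:
  Machine 1: jobs [18], load = 18
  Machine 2: jobs [17, 3], load = 20
  Machine 3: jobs [6, 6, 3, 3], load = 18
Makespan = max load = 20

20


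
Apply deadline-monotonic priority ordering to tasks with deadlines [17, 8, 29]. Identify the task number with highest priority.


Sort tasks by relative deadline (ascending):
  Task 2: deadline = 8
  Task 1: deadline = 17
  Task 3: deadline = 29
Priority order (highest first): [2, 1, 3]
Highest priority task = 2

2


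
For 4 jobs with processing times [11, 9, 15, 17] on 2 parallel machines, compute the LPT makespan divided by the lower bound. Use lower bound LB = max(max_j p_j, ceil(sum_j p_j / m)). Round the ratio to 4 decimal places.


LPT order: [17, 15, 11, 9]
Machine loads after assignment: [26, 26]
LPT makespan = 26
Lower bound = max(max_job, ceil(total/2)) = max(17, 26) = 26
Ratio = 26 / 26 = 1.0

1.0


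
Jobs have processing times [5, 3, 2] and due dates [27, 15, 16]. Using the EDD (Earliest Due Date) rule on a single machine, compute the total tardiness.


Sort by due date (EDD order): [(3, 15), (2, 16), (5, 27)]
Compute completion times and tardiness:
  Job 1: p=3, d=15, C=3, tardiness=max(0,3-15)=0
  Job 2: p=2, d=16, C=5, tardiness=max(0,5-16)=0
  Job 3: p=5, d=27, C=10, tardiness=max(0,10-27)=0
Total tardiness = 0

0


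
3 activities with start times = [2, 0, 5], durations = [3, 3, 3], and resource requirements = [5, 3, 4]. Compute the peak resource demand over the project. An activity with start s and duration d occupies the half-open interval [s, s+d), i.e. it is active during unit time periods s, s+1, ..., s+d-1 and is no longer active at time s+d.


Each activity i is active on [start_i, start_i + duration_i).
Compute total resource usage per time slot:
  t=0: active resources = [3], total = 3
  t=1: active resources = [3], total = 3
  t=2: active resources = [5, 3], total = 8
  t=3: active resources = [5], total = 5
  t=4: active resources = [5], total = 5
  t=5: active resources = [4], total = 4
  t=6: active resources = [4], total = 4
  t=7: active resources = [4], total = 4
Peak resource demand = 8

8


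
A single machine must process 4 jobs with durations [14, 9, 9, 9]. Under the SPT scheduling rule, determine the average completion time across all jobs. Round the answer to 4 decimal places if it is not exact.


Sort jobs by processing time (SPT order): [9, 9, 9, 14]
Compute completion times sequentially:
  Job 1: processing = 9, completes at 9
  Job 2: processing = 9, completes at 18
  Job 3: processing = 9, completes at 27
  Job 4: processing = 14, completes at 41
Sum of completion times = 95
Average completion time = 95/4 = 23.75

23.75


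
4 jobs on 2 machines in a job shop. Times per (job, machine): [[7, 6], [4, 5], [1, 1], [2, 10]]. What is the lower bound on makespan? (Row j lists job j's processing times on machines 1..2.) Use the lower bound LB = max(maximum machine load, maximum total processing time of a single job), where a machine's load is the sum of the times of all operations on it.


Machine loads:
  Machine 1: 7 + 4 + 1 + 2 = 14
  Machine 2: 6 + 5 + 1 + 10 = 22
Max machine load = 22
Job totals:
  Job 1: 13
  Job 2: 9
  Job 3: 2
  Job 4: 12
Max job total = 13
Lower bound = max(22, 13) = 22

22


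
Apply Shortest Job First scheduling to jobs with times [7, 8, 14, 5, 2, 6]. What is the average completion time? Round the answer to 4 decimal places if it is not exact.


SJF order (ascending): [2, 5, 6, 7, 8, 14]
Completion times:
  Job 1: burst=2, C=2
  Job 2: burst=5, C=7
  Job 3: burst=6, C=13
  Job 4: burst=7, C=20
  Job 5: burst=8, C=28
  Job 6: burst=14, C=42
Average completion = 112/6 = 18.6667

18.6667


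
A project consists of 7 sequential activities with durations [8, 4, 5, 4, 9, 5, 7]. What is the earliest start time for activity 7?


Activity 7 starts after activities 1 through 6 complete.
Predecessor durations: [8, 4, 5, 4, 9, 5]
ES = 8 + 4 + 5 + 4 + 9 + 5 = 35

35


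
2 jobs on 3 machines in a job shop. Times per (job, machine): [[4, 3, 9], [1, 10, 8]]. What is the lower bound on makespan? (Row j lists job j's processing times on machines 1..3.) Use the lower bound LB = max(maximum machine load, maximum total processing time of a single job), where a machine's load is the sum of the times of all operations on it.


Machine loads:
  Machine 1: 4 + 1 = 5
  Machine 2: 3 + 10 = 13
  Machine 3: 9 + 8 = 17
Max machine load = 17
Job totals:
  Job 1: 16
  Job 2: 19
Max job total = 19
Lower bound = max(17, 19) = 19

19


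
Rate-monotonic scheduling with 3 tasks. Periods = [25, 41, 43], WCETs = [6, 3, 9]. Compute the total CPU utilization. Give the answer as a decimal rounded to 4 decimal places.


Compute individual utilizations (exact fractions):
  Task 1: C/T = 6/25 (approx. 0.24)
  Task 2: C/T = 3/41 (approx. 0.0732)
  Task 3: C/T = 9/43 (approx. 0.2093)
Total utilization U = 6/25 + 3/41 + 9/43 = 23028/44075
Rounded to 4 decimal places: U = 0.5225
RM (Liu & Layland) bound for 3 tasks = 0.779763; compare with U = 23028/44075 (approx. 0.522473)
U <= bound, so schedulable by RM sufficient condition.

0.5225


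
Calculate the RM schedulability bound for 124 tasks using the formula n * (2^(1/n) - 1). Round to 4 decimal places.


Compute 2^(1/124) = 1.0056055492
Subtract 1: 1.0056055492 - 1 = 0.0056055492
Multiply by n: 124 * 0.0056055492 = 0.6950881008
Round to 4 dp: 0.6951

0.6951


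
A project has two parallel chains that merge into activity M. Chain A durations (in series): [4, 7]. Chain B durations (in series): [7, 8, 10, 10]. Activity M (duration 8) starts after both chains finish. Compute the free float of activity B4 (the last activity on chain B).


ES(B4) = sum of predecessors on chain B = 25
EF(B4) = ES + duration = 25 + 10 = 35
Successor of B4 is M. ES(M) = max(sum(A), sum(B)) = max(11, 35) = 35
Free float = ES(successor) - EF(current) = 35 - 35 = 0

0


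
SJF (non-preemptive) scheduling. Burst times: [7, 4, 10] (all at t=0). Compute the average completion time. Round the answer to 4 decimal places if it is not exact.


SJF order (ascending): [4, 7, 10]
Completion times:
  Job 1: burst=4, C=4
  Job 2: burst=7, C=11
  Job 3: burst=10, C=21
Average completion = 36/3 = 12.0

12.0


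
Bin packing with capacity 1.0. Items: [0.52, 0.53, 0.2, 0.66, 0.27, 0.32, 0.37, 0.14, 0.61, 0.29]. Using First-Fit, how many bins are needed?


Place items sequentially using First-Fit:
  Item 0.52 -> new Bin 1
  Item 0.53 -> new Bin 2
  Item 0.2 -> Bin 1 (now 0.72)
  Item 0.66 -> new Bin 3
  Item 0.27 -> Bin 1 (now 0.99)
  Item 0.32 -> Bin 2 (now 0.85)
  Item 0.37 -> new Bin 4
  Item 0.14 -> Bin 2 (now 0.99)
  Item 0.61 -> Bin 4 (now 0.98)
  Item 0.29 -> Bin 3 (now 0.95)
Total bins used = 4

4


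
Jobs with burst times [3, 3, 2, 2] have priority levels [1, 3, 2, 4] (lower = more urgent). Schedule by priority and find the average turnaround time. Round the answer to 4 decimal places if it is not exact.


Sort by priority (ascending = highest first):
Order: [(1, 3), (2, 2), (3, 3), (4, 2)]
Completion times:
  Priority 1, burst=3, C=3
  Priority 2, burst=2, C=5
  Priority 3, burst=3, C=8
  Priority 4, burst=2, C=10
Average turnaround = 26/4 = 6.5

6.5


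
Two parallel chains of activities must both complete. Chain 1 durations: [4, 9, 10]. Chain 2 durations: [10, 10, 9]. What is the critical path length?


Path A total = 4 + 9 + 10 = 23
Path B total = 10 + 10 + 9 = 29
Critical path = longest path = max(23, 29) = 29

29


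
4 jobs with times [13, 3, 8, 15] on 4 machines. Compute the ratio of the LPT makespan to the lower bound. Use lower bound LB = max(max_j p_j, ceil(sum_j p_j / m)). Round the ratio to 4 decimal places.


LPT order: [15, 13, 8, 3]
Machine loads after assignment: [15, 13, 8, 3]
LPT makespan = 15
Lower bound = max(max_job, ceil(total/4)) = max(15, 10) = 15
Ratio = 15 / 15 = 1.0

1.0


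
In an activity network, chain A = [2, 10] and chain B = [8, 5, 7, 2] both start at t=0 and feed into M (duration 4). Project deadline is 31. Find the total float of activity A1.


Forward pass: ES(A1) = sum of predecessors on chain A = 0
EF = ES + duration = 0 + 2 = 2
Backward pass: LF(M) = deadline = 31; LS(M) = 31 - 4 = 27
LF(A1) = LS(M) - sum(successors on chain A) = 27 - 10 = 17
LS = LF - duration = 17 - 2 = 15
Total float = LS - ES = 15 - 0 = 15

15


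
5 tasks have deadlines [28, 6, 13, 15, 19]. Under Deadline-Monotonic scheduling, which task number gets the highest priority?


Sort tasks by relative deadline (ascending):
  Task 2: deadline = 6
  Task 3: deadline = 13
  Task 4: deadline = 15
  Task 5: deadline = 19
  Task 1: deadline = 28
Priority order (highest first): [2, 3, 4, 5, 1]
Highest priority task = 2

2


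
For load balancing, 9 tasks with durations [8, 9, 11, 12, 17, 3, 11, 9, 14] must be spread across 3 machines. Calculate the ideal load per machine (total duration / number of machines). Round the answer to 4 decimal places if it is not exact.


Total processing time = 8 + 9 + 11 + 12 + 17 + 3 + 11 + 9 + 14 = 94
Number of machines = 3
Ideal balanced load = 94 / 3 = 31.3333

31.3333


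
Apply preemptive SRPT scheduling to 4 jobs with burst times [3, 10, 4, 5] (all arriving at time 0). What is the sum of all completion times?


Since all jobs arrive at t=0, SRPT equals SPT ordering.
SPT order: [3, 4, 5, 10]
Completion times:
  Job 1: p=3, C=3
  Job 2: p=4, C=7
  Job 3: p=5, C=12
  Job 4: p=10, C=22
Total completion time = 3 + 7 + 12 + 22 = 44

44


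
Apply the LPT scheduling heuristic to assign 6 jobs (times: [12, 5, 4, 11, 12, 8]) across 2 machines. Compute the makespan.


Sort jobs in decreasing order (LPT): [12, 12, 11, 8, 5, 4]
Assign each job to the least loaded machine:
  Machine 1: jobs [12, 11, 4], load = 27
  Machine 2: jobs [12, 8, 5], load = 25
Makespan = max load = 27

27


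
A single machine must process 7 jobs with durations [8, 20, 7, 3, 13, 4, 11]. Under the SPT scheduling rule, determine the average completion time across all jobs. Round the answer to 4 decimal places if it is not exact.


Sort jobs by processing time (SPT order): [3, 4, 7, 8, 11, 13, 20]
Compute completion times sequentially:
  Job 1: processing = 3, completes at 3
  Job 2: processing = 4, completes at 7
  Job 3: processing = 7, completes at 14
  Job 4: processing = 8, completes at 22
  Job 5: processing = 11, completes at 33
  Job 6: processing = 13, completes at 46
  Job 7: processing = 20, completes at 66
Sum of completion times = 191
Average completion time = 191/7 = 27.2857

27.2857


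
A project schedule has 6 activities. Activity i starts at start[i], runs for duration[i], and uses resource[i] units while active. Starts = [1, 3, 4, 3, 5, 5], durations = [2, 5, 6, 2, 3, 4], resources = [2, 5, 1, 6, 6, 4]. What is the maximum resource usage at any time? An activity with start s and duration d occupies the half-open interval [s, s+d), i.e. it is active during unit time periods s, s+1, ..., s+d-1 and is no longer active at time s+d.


Each activity i is active on [start_i, start_i + duration_i).
Compute total resource usage per time slot:
  t=0: active resources = [], total = 0
  t=1: active resources = [2], total = 2
  t=2: active resources = [2], total = 2
  t=3: active resources = [5, 6], total = 11
  t=4: active resources = [5, 1, 6], total = 12
  t=5: active resources = [5, 1, 6, 4], total = 16
  t=6: active resources = [5, 1, 6, 4], total = 16
  t=7: active resources = [5, 1, 6, 4], total = 16
  t=8: active resources = [1, 4], total = 5
  t=9: active resources = [1], total = 1
Peak resource demand = 16

16


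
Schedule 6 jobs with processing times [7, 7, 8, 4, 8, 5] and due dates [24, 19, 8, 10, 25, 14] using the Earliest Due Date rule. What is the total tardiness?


Sort by due date (EDD order): [(8, 8), (4, 10), (5, 14), (7, 19), (7, 24), (8, 25)]
Compute completion times and tardiness:
  Job 1: p=8, d=8, C=8, tardiness=max(0,8-8)=0
  Job 2: p=4, d=10, C=12, tardiness=max(0,12-10)=2
  Job 3: p=5, d=14, C=17, tardiness=max(0,17-14)=3
  Job 4: p=7, d=19, C=24, tardiness=max(0,24-19)=5
  Job 5: p=7, d=24, C=31, tardiness=max(0,31-24)=7
  Job 6: p=8, d=25, C=39, tardiness=max(0,39-25)=14
Total tardiness = 31

31


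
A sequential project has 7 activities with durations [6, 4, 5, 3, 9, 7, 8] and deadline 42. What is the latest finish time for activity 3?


LF(activity 3) = deadline - sum of successor durations
Successors: activities 4 through 7 with durations [3, 9, 7, 8]
Sum of successor durations = 27
LF = 42 - 27 = 15

15


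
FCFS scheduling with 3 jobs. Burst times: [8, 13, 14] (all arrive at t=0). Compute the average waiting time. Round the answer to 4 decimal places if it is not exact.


FCFS order (as given): [8, 13, 14]
Waiting times:
  Job 1: wait = 0
  Job 2: wait = 8
  Job 3: wait = 21
Sum of waiting times = 29
Average waiting time = 29/3 = 9.6667

9.6667


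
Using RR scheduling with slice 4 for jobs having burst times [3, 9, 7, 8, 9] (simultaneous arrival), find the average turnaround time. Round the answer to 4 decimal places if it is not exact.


Time quantum = 4
Execution trace:
  J1 runs 3 units, time = 3
  J2 runs 4 units, time = 7
  J3 runs 4 units, time = 11
  J4 runs 4 units, time = 15
  J5 runs 4 units, time = 19
  J2 runs 4 units, time = 23
  J3 runs 3 units, time = 26
  J4 runs 4 units, time = 30
  J5 runs 4 units, time = 34
  J2 runs 1 units, time = 35
  J5 runs 1 units, time = 36
Finish times: [3, 35, 26, 30, 36]
Average turnaround = 130/5 = 26.0

26.0


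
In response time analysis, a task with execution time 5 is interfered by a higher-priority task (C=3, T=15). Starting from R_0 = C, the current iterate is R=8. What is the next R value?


R_next = C + ceil(R_prev / T_hp) * C_hp
ceil(8 / 15) = ceil(0.5333) = 1
Interference = 1 * 3 = 3
R_next = 5 + 3 = 8
R_next = R_prev, so the iteration has converged (response time = 8).

8


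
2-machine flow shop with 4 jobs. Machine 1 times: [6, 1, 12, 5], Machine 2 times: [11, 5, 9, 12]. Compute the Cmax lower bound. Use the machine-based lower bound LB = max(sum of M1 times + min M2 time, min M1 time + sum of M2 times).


LB1 = sum(M1 times) + min(M2 times) = 24 + 5 = 29
LB2 = min(M1 times) + sum(M2 times) = 1 + 37 = 38
Lower bound = max(LB1, LB2) = max(29, 38) = 38

38


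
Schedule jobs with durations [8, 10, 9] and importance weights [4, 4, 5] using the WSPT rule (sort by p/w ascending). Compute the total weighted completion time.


Compute p/w ratios and sort ascending (WSPT): [(9, 5), (8, 4), (10, 4)]
Compute weighted completion times:
  Job (p=9,w=5): C=9, w*C=5*9=45
  Job (p=8,w=4): C=17, w*C=4*17=68
  Job (p=10,w=4): C=27, w*C=4*27=108
Total weighted completion time = 221

221


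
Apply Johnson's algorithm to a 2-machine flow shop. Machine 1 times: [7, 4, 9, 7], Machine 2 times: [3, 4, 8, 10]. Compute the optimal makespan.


Apply Johnson's rule:
  Group 1 (a <= b): [(2, 4, 4), (4, 7, 10)]
  Group 2 (a > b): [(3, 9, 8), (1, 7, 3)]
Optimal job order: [2, 4, 3, 1]
Schedule:
  Job 2: M1 done at 4, M2 done at 8
  Job 4: M1 done at 11, M2 done at 21
  Job 3: M1 done at 20, M2 done at 29
  Job 1: M1 done at 27, M2 done at 32
Makespan = 32

32


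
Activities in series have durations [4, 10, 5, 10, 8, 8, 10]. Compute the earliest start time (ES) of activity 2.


Activity 2 starts after activities 1 through 1 complete.
Predecessor durations: [4]
ES = 4 = 4

4


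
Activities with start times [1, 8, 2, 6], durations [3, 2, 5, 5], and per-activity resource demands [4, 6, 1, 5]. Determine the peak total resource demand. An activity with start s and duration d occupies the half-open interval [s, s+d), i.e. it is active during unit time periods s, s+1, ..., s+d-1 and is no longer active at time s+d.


Each activity i is active on [start_i, start_i + duration_i).
Compute total resource usage per time slot:
  t=0: active resources = [], total = 0
  t=1: active resources = [4], total = 4
  t=2: active resources = [4, 1], total = 5
  t=3: active resources = [4, 1], total = 5
  t=4: active resources = [1], total = 1
  t=5: active resources = [1], total = 1
  t=6: active resources = [1, 5], total = 6
  t=7: active resources = [5], total = 5
  t=8: active resources = [6, 5], total = 11
  t=9: active resources = [6, 5], total = 11
  t=10: active resources = [5], total = 5
Peak resource demand = 11

11


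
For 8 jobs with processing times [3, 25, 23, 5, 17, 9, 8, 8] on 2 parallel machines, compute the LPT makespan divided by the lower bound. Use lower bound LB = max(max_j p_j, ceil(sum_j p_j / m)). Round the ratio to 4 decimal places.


LPT order: [25, 23, 17, 9, 8, 8, 5, 3]
Machine loads after assignment: [50, 48]
LPT makespan = 50
Lower bound = max(max_job, ceil(total/2)) = max(25, 49) = 49
Ratio = 50 / 49 = 1.0204

1.0204


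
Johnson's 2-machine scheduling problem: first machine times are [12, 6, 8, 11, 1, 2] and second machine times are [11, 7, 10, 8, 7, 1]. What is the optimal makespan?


Apply Johnson's rule:
  Group 1 (a <= b): [(5, 1, 7), (2, 6, 7), (3, 8, 10)]
  Group 2 (a > b): [(1, 12, 11), (4, 11, 8), (6, 2, 1)]
Optimal job order: [5, 2, 3, 1, 4, 6]
Schedule:
  Job 5: M1 done at 1, M2 done at 8
  Job 2: M1 done at 7, M2 done at 15
  Job 3: M1 done at 15, M2 done at 25
  Job 1: M1 done at 27, M2 done at 38
  Job 4: M1 done at 38, M2 done at 46
  Job 6: M1 done at 40, M2 done at 47
Makespan = 47

47


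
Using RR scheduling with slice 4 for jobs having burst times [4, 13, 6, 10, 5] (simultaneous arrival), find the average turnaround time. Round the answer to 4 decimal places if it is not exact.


Time quantum = 4
Execution trace:
  J1 runs 4 units, time = 4
  J2 runs 4 units, time = 8
  J3 runs 4 units, time = 12
  J4 runs 4 units, time = 16
  J5 runs 4 units, time = 20
  J2 runs 4 units, time = 24
  J3 runs 2 units, time = 26
  J4 runs 4 units, time = 30
  J5 runs 1 units, time = 31
  J2 runs 4 units, time = 35
  J4 runs 2 units, time = 37
  J2 runs 1 units, time = 38
Finish times: [4, 38, 26, 37, 31]
Average turnaround = 136/5 = 27.2

27.2


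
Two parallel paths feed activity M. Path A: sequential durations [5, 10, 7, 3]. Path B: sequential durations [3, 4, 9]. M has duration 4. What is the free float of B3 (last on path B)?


ES(B3) = sum of predecessors on chain B = 7
EF(B3) = ES + duration = 7 + 9 = 16
Successor of B3 is M. ES(M) = max(sum(A), sum(B)) = max(25, 16) = 25
Free float = ES(successor) - EF(current) = 25 - 16 = 9

9


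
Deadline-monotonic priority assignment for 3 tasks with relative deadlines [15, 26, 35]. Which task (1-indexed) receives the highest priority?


Sort tasks by relative deadline (ascending):
  Task 1: deadline = 15
  Task 2: deadline = 26
  Task 3: deadline = 35
Priority order (highest first): [1, 2, 3]
Highest priority task = 1

1


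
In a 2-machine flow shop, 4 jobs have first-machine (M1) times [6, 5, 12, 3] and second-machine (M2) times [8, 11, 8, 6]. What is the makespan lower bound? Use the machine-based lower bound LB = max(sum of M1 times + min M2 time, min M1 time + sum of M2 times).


LB1 = sum(M1 times) + min(M2 times) = 26 + 6 = 32
LB2 = min(M1 times) + sum(M2 times) = 3 + 33 = 36
Lower bound = max(LB1, LB2) = max(32, 36) = 36

36


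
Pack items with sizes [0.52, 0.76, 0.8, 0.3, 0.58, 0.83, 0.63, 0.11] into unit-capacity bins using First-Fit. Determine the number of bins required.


Place items sequentially using First-Fit:
  Item 0.52 -> new Bin 1
  Item 0.76 -> new Bin 2
  Item 0.8 -> new Bin 3
  Item 0.3 -> Bin 1 (now 0.82)
  Item 0.58 -> new Bin 4
  Item 0.83 -> new Bin 5
  Item 0.63 -> new Bin 6
  Item 0.11 -> Bin 1 (now 0.93)
Total bins used = 6

6


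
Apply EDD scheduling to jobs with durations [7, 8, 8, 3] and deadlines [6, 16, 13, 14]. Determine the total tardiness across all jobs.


Sort by due date (EDD order): [(7, 6), (8, 13), (3, 14), (8, 16)]
Compute completion times and tardiness:
  Job 1: p=7, d=6, C=7, tardiness=max(0,7-6)=1
  Job 2: p=8, d=13, C=15, tardiness=max(0,15-13)=2
  Job 3: p=3, d=14, C=18, tardiness=max(0,18-14)=4
  Job 4: p=8, d=16, C=26, tardiness=max(0,26-16)=10
Total tardiness = 17

17


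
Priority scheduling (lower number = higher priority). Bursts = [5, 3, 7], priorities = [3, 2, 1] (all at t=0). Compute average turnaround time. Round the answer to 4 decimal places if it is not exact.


Sort by priority (ascending = highest first):
Order: [(1, 7), (2, 3), (3, 5)]
Completion times:
  Priority 1, burst=7, C=7
  Priority 2, burst=3, C=10
  Priority 3, burst=5, C=15
Average turnaround = 32/3 = 10.6667

10.6667


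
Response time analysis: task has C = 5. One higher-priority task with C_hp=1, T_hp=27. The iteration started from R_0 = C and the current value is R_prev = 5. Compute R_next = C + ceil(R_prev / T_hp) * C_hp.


R_next = C + ceil(R_prev / T_hp) * C_hp
ceil(5 / 27) = ceil(0.1852) = 1
Interference = 1 * 1 = 1
R_next = 5 + 1 = 6

6


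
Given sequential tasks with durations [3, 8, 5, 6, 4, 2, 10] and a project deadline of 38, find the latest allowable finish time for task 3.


LF(activity 3) = deadline - sum of successor durations
Successors: activities 4 through 7 with durations [6, 4, 2, 10]
Sum of successor durations = 22
LF = 38 - 22 = 16

16


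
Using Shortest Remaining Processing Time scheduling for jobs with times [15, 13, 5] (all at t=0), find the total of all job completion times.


Since all jobs arrive at t=0, SRPT equals SPT ordering.
SPT order: [5, 13, 15]
Completion times:
  Job 1: p=5, C=5
  Job 2: p=13, C=18
  Job 3: p=15, C=33
Total completion time = 5 + 18 + 33 = 56

56


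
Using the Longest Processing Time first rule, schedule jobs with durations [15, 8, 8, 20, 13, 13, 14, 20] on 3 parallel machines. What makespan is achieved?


Sort jobs in decreasing order (LPT): [20, 20, 15, 14, 13, 13, 8, 8]
Assign each job to the least loaded machine:
  Machine 1: jobs [20, 13, 8], load = 41
  Machine 2: jobs [20, 13], load = 33
  Machine 3: jobs [15, 14, 8], load = 37
Makespan = max load = 41

41


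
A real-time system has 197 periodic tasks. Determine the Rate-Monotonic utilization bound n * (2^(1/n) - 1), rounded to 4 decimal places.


Compute 2^(1/197) = 1.0035247108
Subtract 1: 1.0035247108 - 1 = 0.0035247108
Multiply by n: 197 * 0.0035247108 = 0.6943680276
Round to 4 dp: 0.6944

0.6944


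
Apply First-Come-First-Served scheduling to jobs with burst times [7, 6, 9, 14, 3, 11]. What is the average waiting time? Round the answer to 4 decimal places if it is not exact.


FCFS order (as given): [7, 6, 9, 14, 3, 11]
Waiting times:
  Job 1: wait = 0
  Job 2: wait = 7
  Job 3: wait = 13
  Job 4: wait = 22
  Job 5: wait = 36
  Job 6: wait = 39
Sum of waiting times = 117
Average waiting time = 117/6 = 19.5

19.5


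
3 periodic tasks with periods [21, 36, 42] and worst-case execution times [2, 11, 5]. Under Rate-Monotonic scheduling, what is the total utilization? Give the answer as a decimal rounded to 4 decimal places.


Compute individual utilizations (exact fractions):
  Task 1: C/T = 2/21 (approx. 0.0952)
  Task 2: C/T = 11/36 (approx. 0.3056)
  Task 3: C/T = 5/42 (approx. 0.119)
Total utilization U = 2/21 + 11/36 + 5/42 = 131/252
Rounded to 4 decimal places: U = 0.5198
RM (Liu & Layland) bound for 3 tasks = 0.779763; compare with U = 131/252 (approx. 0.519841)
U <= bound, so schedulable by RM sufficient condition.

0.5198


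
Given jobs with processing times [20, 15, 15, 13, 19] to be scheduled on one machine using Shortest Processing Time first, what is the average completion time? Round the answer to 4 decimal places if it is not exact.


Sort jobs by processing time (SPT order): [13, 15, 15, 19, 20]
Compute completion times sequentially:
  Job 1: processing = 13, completes at 13
  Job 2: processing = 15, completes at 28
  Job 3: processing = 15, completes at 43
  Job 4: processing = 19, completes at 62
  Job 5: processing = 20, completes at 82
Sum of completion times = 228
Average completion time = 228/5 = 45.6

45.6


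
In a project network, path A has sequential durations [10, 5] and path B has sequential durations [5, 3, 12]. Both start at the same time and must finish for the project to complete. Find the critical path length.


Path A total = 10 + 5 = 15
Path B total = 5 + 3 + 12 = 20
Critical path = longest path = max(15, 20) = 20

20


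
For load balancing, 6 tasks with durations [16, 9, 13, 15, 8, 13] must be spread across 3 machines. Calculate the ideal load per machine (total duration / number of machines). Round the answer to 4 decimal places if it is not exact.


Total processing time = 16 + 9 + 13 + 15 + 8 + 13 = 74
Number of machines = 3
Ideal balanced load = 74 / 3 = 24.6667

24.6667


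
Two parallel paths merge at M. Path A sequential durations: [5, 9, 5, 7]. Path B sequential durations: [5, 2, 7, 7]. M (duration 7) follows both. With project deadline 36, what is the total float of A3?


Forward pass: ES(A3) = sum of predecessors on chain A = 14
EF = ES + duration = 14 + 5 = 19
Backward pass: LF(M) = deadline = 36; LS(M) = 36 - 7 = 29
LF(A3) = LS(M) - sum(successors on chain A) = 29 - 7 = 22
LS = LF - duration = 22 - 5 = 17
Total float = LS - ES = 17 - 14 = 3

3


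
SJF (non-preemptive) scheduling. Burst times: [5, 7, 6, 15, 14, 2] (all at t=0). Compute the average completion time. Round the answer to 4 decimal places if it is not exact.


SJF order (ascending): [2, 5, 6, 7, 14, 15]
Completion times:
  Job 1: burst=2, C=2
  Job 2: burst=5, C=7
  Job 3: burst=6, C=13
  Job 4: burst=7, C=20
  Job 5: burst=14, C=34
  Job 6: burst=15, C=49
Average completion = 125/6 = 20.8333

20.8333


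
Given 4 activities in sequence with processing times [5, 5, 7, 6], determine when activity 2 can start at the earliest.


Activity 2 starts after activities 1 through 1 complete.
Predecessor durations: [5]
ES = 5 = 5

5


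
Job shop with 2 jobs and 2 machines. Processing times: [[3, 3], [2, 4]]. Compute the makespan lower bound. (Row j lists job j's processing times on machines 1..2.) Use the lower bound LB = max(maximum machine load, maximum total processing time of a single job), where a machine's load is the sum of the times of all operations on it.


Machine loads:
  Machine 1: 3 + 2 = 5
  Machine 2: 3 + 4 = 7
Max machine load = 7
Job totals:
  Job 1: 6
  Job 2: 6
Max job total = 6
Lower bound = max(7, 6) = 7

7


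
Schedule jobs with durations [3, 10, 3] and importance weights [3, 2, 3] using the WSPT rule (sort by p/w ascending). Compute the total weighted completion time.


Compute p/w ratios and sort ascending (WSPT): [(3, 3), (3, 3), (10, 2)]
Compute weighted completion times:
  Job (p=3,w=3): C=3, w*C=3*3=9
  Job (p=3,w=3): C=6, w*C=3*6=18
  Job (p=10,w=2): C=16, w*C=2*16=32
Total weighted completion time = 59

59


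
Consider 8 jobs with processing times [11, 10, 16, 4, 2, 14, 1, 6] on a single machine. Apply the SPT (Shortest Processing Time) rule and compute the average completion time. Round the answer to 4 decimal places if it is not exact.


Sort jobs by processing time (SPT order): [1, 2, 4, 6, 10, 11, 14, 16]
Compute completion times sequentially:
  Job 1: processing = 1, completes at 1
  Job 2: processing = 2, completes at 3
  Job 3: processing = 4, completes at 7
  Job 4: processing = 6, completes at 13
  Job 5: processing = 10, completes at 23
  Job 6: processing = 11, completes at 34
  Job 7: processing = 14, completes at 48
  Job 8: processing = 16, completes at 64
Sum of completion times = 193
Average completion time = 193/8 = 24.125

24.125
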